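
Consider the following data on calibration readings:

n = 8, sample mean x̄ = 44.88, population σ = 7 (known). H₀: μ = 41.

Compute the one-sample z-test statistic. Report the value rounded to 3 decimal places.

SE = σ/√n = 7/√8 = 2.4749
z = (x̄−μ₀)/SE = (44.88−41)/2.4749 = 1.5678

test statistic = 1.568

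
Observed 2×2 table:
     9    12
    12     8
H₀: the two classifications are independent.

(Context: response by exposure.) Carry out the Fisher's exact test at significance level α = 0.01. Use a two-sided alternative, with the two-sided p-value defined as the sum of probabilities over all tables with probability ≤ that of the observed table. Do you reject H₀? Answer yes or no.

Margins: r₁=21, r₂=20, c₁=21, c₂=20, n=41
p_obs = C(21,9)·C(20,12)/C(41,21); sum pmf over tables with pmf ≤ p_obs
p-value (two-sided) = 0.35430
At α=0.01: p ≥ α → fail to reject H₀

reject H₀: no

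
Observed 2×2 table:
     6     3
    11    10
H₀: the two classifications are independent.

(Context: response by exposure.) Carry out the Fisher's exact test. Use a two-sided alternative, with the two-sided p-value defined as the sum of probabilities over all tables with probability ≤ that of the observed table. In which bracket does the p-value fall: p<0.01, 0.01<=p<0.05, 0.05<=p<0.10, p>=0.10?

Margins: r₁=9, r₂=21, c₁=17, c₂=13, n=30
p_obs = C(9,6)·C(21,11)/C(30,17); sum pmf over tables with pmf ≤ p_obs
p-value (two-sided) = 0.69075
→ bracket: p>=0.10

p-value bracket: p>=0.10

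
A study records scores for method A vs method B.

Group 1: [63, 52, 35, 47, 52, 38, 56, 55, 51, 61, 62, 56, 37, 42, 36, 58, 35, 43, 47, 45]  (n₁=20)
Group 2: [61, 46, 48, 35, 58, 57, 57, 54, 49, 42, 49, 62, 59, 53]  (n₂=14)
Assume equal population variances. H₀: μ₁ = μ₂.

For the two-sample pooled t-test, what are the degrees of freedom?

df = n₁ + n₂ − 2 = 20 + 14 − 2 = 32

degrees of freedom = 32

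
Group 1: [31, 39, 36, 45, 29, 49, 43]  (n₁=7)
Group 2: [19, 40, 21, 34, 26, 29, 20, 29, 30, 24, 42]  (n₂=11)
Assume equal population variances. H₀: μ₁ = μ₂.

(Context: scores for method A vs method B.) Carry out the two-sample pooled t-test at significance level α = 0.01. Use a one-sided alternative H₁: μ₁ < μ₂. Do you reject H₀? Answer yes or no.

x̄₁=38.857, s₁=7.358, n₁=7
x̄₂=28.545, s₂=7.699, n₂=11
s_p² = [6·7.358² + 10·7.699²]/16 = 57.3490
SE = √(s_p²·(1/7+1/11)) = 3.6615
t = (38.857−28.545)/3.6615 = 2.8163
df = 16
p-value (one-sided, H₁ less) = 0.99379
At α=0.01: p ≥ α → fail to reject H₀

reject H₀: no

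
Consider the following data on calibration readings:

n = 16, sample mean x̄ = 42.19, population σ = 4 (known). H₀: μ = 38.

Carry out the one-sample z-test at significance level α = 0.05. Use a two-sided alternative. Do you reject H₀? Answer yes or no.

reject H₀: yes

SE = σ/√n = 4/√16 = 1.0000
z = (x̄−μ₀)/SE = (42.19−38)/1.0000 = 4.1900
p-value (two-sided) = 0.00003
At α=0.05: p < α → reject H₀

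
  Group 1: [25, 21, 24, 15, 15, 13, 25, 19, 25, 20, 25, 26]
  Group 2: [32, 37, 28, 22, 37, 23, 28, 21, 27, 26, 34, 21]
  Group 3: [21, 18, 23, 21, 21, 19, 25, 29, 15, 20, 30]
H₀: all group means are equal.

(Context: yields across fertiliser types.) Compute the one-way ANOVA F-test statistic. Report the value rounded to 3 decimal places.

Group means [21.08, 28.00, 22.00], grand mean 23.743
SSB = Σnᵢ(x̄ᵢ−x̄)² = 335.769; SSW = ΣΣ(x−x̄ᵢ)² = 820.917
MSB = 335.769/2 = 167.8845; MSW = 820.917/32 = 25.6536
F = MSB/MSW = 6.5443
df = (2, 32)

test statistic = 6.544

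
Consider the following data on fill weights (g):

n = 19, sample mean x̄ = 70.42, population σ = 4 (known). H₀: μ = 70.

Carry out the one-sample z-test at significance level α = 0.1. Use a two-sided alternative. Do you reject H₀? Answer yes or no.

reject H₀: no

SE = σ/√n = 4/√19 = 0.9177
z = (x̄−μ₀)/SE = (70.42−70)/0.9177 = 0.4577
p-value (two-sided) = 0.64718
At α=0.1: p ≥ α → fail to reject H₀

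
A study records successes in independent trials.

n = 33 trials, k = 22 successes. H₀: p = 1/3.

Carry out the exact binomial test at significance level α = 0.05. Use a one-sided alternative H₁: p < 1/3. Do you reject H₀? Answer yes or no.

reject H₀: no

Exact binomial: n=33, k=22, p₀=1/3=0.3333
P(X≤22) from Σ C(n,i)·p₀^i·(1−p₀)^(n−i)
p-value (one-sided, H₁ less) = 0.99998
At α=0.05: p ≥ α → fail to reject H₀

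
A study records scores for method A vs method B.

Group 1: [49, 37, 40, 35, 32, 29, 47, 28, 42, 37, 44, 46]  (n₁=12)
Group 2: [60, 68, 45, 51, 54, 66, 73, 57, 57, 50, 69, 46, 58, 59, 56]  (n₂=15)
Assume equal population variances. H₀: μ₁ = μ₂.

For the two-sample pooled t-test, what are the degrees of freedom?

df = n₁ + n₂ − 2 = 12 + 15 − 2 = 25

degrees of freedom = 25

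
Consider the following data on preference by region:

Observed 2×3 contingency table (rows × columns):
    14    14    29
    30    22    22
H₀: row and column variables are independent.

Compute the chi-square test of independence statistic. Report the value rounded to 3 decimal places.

Row totals [57, 74], col totals [44, 36, 51], n=131
χ² = (14−19.15)²/19.15 + (14−15.66)²/15.66 + (29−22.19)²/22.19 + (30−24.85)²/24.85 + (22−20.34)²/20.34 + (22−28.81)²/28.81 = 6.4594
df = 2

test statistic = 6.459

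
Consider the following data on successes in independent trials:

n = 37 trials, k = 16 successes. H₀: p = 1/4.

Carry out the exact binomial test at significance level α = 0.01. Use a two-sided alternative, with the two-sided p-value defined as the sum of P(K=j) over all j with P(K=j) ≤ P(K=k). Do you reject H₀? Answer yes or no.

reject H₀: no

Exact binomial: n=37, k=16, p₀=1/4=0.2500
P(X=j) = C(n,j)·p₀^j·(1−p₀)^(n−j); p = Σ P(X=j) over j with P(X=j) ≤ P(X=16)
p-value (two-sided) = 0.02060
At α=0.01: p ≥ α → fail to reject H₀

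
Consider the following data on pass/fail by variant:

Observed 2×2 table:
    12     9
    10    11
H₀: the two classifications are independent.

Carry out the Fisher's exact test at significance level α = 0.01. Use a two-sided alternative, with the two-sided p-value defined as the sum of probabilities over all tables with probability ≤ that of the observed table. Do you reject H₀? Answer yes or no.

reject H₀: no

Margins: r₁=21, r₂=21, c₁=22, c₂=20, n=42
p_obs = C(21,12)·C(21,10)/C(42,22); sum pmf over tables with pmf ≤ p_obs
p-value (two-sided) = 0.75786
At α=0.01: p ≥ α → fail to reject H₀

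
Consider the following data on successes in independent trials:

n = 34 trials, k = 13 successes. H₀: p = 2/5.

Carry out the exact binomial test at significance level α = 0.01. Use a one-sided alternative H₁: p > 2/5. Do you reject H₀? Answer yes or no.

Exact binomial: n=34, k=13, p₀=2/5=0.4000
P(X≥13) from Σ C(n,i)·p₀^i·(1−p₀)^(n−i)
p-value (one-sided, H₁ greater) = 0.64583
At α=0.01: p ≥ α → fail to reject H₀

reject H₀: no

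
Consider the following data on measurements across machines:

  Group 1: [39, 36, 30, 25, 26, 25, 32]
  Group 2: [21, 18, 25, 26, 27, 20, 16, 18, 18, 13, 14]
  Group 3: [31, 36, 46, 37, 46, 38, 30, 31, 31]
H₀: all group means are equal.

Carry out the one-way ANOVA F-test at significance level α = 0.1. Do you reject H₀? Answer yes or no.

Group means [30.43, 19.64, 36.22], grand mean 27.963
SSB = Σnᵢ(x̄ᵢ−x̄)² = 1419.148; SSW = ΣΣ(x−x̄ᵢ)² = 723.815
MSB = 1419.148/2 = 709.5738; MSW = 723.815/24 = 30.1590
F = MSB/MSW = 23.5278
df = (2, 24)
p-value (upper-tail) = 0.00000
At α=0.1: p < α → reject H₀

reject H₀: yes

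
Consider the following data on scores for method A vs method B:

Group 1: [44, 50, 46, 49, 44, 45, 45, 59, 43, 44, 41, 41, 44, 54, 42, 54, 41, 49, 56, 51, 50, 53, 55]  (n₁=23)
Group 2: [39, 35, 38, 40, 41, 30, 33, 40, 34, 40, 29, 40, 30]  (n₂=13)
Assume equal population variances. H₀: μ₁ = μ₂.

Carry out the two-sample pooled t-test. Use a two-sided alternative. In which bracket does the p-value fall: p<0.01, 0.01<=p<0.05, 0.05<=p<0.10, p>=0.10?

x̄₁=47.826, s₁=5.408, n₁=23
x̄₂=36.077, s₂=4.443, n₂=13
s_p² = [22·5.408² + 12·4.443²]/34 = 25.8890
SE = √(s_p²·(1/23+1/13)) = 1.7655
t = (47.826−36.077)/1.7655 = 6.6548
df = 34
p-value (two-sided) = 0.00000
→ bracket: p<0.01

p-value bracket: p<0.01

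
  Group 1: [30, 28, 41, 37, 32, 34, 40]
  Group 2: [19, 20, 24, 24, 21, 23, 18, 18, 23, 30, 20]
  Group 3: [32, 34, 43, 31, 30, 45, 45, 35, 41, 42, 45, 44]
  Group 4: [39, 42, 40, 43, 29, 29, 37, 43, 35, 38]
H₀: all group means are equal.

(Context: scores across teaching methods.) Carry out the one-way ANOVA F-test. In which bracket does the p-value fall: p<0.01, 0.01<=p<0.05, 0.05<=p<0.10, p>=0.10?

Group means [34.57, 21.82, 38.92, 37.50], grand mean 33.100
SSB = Σnᵢ(x̄ᵢ−x̄)² = 2014.833; SSW = ΣΣ(x−x̄ᵢ)² = 908.767
MSB = 2014.833/3 = 671.6109; MSW = 908.767/36 = 25.2435
F = MSB/MSW = 26.6053
df = (3, 36)
p-value (upper-tail) = 0.00000
→ bracket: p<0.01

p-value bracket: p<0.01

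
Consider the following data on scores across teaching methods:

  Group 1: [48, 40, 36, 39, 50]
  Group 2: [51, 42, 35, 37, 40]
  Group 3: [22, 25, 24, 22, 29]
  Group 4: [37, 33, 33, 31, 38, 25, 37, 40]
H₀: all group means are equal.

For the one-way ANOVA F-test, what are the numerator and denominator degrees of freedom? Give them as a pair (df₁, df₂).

degrees of freedom = [3, 19]

k = 4 groups, N = 23 total
df = (k−1, N−k) = (4−1, 23−4) = (3, 19)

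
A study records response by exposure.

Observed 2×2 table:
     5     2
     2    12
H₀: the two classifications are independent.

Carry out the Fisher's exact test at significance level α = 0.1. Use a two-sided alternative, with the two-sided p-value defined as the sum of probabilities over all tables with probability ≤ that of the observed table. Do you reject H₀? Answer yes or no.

Margins: r₁=7, r₂=14, c₁=7, c₂=14, n=21
p_obs = C(7,5)·C(14,2)/C(21,7); sum pmf over tables with pmf ≤ p_obs
p-value (two-sided) = 0.01729
At α=0.1: p < α → reject H₀

reject H₀: yes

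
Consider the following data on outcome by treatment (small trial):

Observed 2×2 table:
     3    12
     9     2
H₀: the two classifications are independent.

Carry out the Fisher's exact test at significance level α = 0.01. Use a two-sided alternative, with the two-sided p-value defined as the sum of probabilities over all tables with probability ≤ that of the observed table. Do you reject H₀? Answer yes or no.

reject H₀: yes

Margins: r₁=15, r₂=11, c₁=12, c₂=14, n=26
p_obs = C(15,3)·C(11,9)/C(26,12); sum pmf over tables with pmf ≤ p_obs
p-value (two-sided) = 0.00431
At α=0.01: p < α → reject H₀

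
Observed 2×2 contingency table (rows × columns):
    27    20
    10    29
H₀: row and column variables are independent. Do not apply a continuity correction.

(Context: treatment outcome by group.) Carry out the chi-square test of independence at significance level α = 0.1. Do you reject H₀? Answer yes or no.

Row totals [47, 39], col totals [37, 49], n=86
χ² = (27−20.22)²/20.22 + (20−26.78)²/26.78 + (10−16.78)²/16.78 + (29−22.22)²/22.22 = 8.7958
df = 1
p-value (upper-tail) = 0.00302
At α=0.1: p < α → reject H₀

reject H₀: yes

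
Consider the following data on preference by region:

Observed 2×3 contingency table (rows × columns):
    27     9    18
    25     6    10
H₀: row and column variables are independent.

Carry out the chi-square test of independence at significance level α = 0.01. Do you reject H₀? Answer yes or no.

Row totals [54, 41], col totals [52, 15, 28], n=95
χ² = (27−29.56)²/29.56 + (9−8.53)²/8.53 + (18−15.92)²/15.92 + (25−22.44)²/22.44 + (6−6.47)²/6.47 + (10−12.08)²/12.08 = 1.2063
df = 2
p-value (upper-tail) = 0.54709
At α=0.01: p ≥ α → fail to reject H₀

reject H₀: no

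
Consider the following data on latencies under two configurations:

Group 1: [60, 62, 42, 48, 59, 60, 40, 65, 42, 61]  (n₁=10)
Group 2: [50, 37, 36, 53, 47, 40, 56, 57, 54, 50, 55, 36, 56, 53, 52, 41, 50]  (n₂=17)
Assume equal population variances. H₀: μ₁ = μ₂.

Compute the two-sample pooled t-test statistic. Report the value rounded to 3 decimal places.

x̄₁=53.900, s₁=9.723, n₁=10
x̄₂=48.412, s₂=7.467, n₂=17
s_p² = [9·9.723² + 16·7.467²]/25 = 69.7207
SE = √(s_p²·(1/10+1/17)) = 3.3277
t = (53.900−48.412)/3.3277 = 1.6493
df = 25

test statistic = 1.649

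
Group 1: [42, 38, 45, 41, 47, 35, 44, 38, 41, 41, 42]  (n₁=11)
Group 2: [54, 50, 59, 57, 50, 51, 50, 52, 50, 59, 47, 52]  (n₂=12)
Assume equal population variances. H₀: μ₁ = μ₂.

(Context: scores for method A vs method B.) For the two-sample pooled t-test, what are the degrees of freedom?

degrees of freedom = 21

df = n₁ + n₂ − 2 = 11 + 12 − 2 = 21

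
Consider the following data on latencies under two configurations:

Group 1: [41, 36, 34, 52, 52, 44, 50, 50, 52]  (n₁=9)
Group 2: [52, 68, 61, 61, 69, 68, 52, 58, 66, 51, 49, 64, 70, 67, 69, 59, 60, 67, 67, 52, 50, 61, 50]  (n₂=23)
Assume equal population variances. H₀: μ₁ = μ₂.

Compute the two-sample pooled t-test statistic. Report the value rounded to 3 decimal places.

x̄₁=45.667, s₁=7.176, n₁=9
x̄₂=60.478, s₂=7.341, n₂=23
s_p² = [8·7.176² + 22·7.341²]/30 = 53.2580
SE = √(s_p²·(1/9+1/23)) = 2.8693
t = (45.667−60.478)/2.8693 = -5.1620
df = 30

test statistic = -5.162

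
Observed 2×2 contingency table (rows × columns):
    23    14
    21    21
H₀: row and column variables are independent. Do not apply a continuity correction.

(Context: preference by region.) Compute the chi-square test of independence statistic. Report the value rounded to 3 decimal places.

Row totals [37, 42], col totals [44, 35], n=79
χ² = (23−20.61)²/20.61 + (14−16.39)²/16.39 + (21−23.39)²/23.39 + (21−18.61)²/18.61 = 1.1792
df = 1

test statistic = 1.179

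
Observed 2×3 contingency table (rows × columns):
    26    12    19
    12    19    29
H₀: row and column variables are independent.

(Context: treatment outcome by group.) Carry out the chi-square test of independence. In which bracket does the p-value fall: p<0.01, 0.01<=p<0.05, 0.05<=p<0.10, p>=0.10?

p-value bracket: 0.01<=p<0.05

Row totals [57, 60], col totals [38, 31, 48], n=117
χ² = (26−18.51)²/18.51 + (12−15.10)²/15.10 + (19−23.38)²/23.38 + (12−19.49)²/19.49 + (19−15.90)²/15.90 + (29−24.62)²/24.62 = 8.7507
df = 2
p-value (upper-tail) = 0.01258
→ bracket: 0.01<=p<0.05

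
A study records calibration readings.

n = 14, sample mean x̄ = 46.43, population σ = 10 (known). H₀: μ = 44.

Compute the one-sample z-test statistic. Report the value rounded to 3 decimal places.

SE = σ/√n = 10/√14 = 2.6726
z = (x̄−μ₀)/SE = (46.43−44)/2.6726 = 0.9092

test statistic = 0.909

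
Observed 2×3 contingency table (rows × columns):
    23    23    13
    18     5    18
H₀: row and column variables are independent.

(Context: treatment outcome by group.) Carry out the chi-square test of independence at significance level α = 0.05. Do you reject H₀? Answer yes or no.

reject H₀: yes

Row totals [59, 41], col totals [41, 28, 31], n=100
χ² = (23−24.19)²/24.19 + (23−16.52)²/16.52 + (13−18.29)²/18.29 + (18−16.81)²/16.81 + (5−11.48)²/11.48 + (18−12.71)²/12.71 = 10.0740
df = 2
p-value (upper-tail) = 0.00649
At α=0.05: p < α → reject H₀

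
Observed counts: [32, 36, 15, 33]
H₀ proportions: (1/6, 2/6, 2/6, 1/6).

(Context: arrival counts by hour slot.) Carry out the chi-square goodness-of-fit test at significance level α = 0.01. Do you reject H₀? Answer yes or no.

reject H₀: yes

n = 116; E_i = n·p_i = [19.33, 38.67, 38.67, 19.33]
χ² = (32−19.33)²/19.33 + (36−38.67)²/38.67 + (15−38.67)²/38.67 + (33−19.33)²/19.33 = 32.6293
df = 3
p-value (upper-tail) = 0.00000
At α=0.01: p < α → reject H₀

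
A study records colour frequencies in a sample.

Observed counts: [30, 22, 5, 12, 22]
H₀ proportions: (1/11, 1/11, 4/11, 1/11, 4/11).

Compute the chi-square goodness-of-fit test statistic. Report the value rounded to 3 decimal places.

test statistic = 109.085

n = 91; E_i = n·p_i = [8.27, 8.27, 33.09, 8.27, 33.09]
χ² = (30−8.27)²/8.27 + (22−8.27)²/8.27 + (5−33.09)²/33.09 + (12−8.27)²/8.27 + (22−33.09)²/33.09 = 109.0852
df = 4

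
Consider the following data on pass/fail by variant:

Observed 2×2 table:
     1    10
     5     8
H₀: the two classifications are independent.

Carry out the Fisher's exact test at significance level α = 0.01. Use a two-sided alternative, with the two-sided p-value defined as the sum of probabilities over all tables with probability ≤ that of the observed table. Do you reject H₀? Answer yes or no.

Margins: r₁=11, r₂=13, c₁=6, c₂=18, n=24
p_obs = C(11,1)·C(13,5)/C(24,6); sum pmf over tables with pmf ≤ p_obs
p-value (two-sided) = 0.16599
At α=0.01: p ≥ α → fail to reject H₀

reject H₀: no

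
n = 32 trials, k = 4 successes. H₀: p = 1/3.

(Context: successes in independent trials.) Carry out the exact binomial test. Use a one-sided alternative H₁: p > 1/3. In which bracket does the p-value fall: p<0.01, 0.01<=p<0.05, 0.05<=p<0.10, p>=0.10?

p-value bracket: p>=0.10

Exact binomial: n=32, k=4, p₀=1/3=0.3333
P(X≥4) from Σ C(n,i)·p₀^i·(1−p₀)^(n−i)
p-value (one-sided, H₁ greater) = 0.99824
→ bracket: p>=0.10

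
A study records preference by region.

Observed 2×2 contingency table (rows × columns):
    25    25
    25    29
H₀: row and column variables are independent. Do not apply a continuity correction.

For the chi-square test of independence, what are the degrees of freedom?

degrees of freedom = 1

df = (r−1)(c−1) = (2−1)·(2−1) = 1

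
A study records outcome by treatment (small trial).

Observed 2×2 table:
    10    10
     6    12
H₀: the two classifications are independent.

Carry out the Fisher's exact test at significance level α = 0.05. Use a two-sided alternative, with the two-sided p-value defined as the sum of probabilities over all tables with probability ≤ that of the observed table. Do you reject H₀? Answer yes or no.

Margins: r₁=20, r₂=18, c₁=16, c₂=22, n=38
p_obs = C(20,10)·C(18,6)/C(38,16); sum pmf over tables with pmf ≤ p_obs
p-value (two-sided) = 0.34234
At α=0.05: p ≥ α → fail to reject H₀

reject H₀: no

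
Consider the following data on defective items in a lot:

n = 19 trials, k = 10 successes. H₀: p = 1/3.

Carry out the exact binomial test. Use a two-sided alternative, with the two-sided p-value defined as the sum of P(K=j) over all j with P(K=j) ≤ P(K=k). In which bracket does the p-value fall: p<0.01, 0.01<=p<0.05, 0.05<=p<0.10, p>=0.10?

Exact binomial: n=19, k=10, p₀=1/3=0.3333
P(X=j) = C(n,j)·p₀^j·(1−p₀)^(n−j); p = Σ P(X=j) over j with P(X=j) ≤ P(X=10)
p-value (two-sided) = 0.08879
→ bracket: 0.05<=p<0.10

p-value bracket: 0.05<=p<0.10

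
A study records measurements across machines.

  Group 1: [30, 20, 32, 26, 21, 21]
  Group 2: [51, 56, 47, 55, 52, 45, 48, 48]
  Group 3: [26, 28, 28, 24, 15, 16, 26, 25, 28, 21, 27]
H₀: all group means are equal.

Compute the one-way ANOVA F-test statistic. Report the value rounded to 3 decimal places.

Group means [25.00, 50.25, 24.00], grand mean 32.640
SSB = Σnᵢ(x̄ᵢ−x̄)² = 3652.260; SSW = ΣΣ(x−x̄ᵢ)² = 459.500
MSB = 3652.260/2 = 1826.1300; MSW = 459.500/22 = 20.8864
F = MSB/MSW = 87.4317
df = (2, 22)

test statistic = 87.432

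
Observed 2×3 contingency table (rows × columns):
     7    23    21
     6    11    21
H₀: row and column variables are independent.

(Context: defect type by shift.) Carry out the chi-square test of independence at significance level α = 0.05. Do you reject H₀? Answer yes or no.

Row totals [51, 38], col totals [13, 34, 42], n=89
χ² = (7−7.45)²/7.45 + (23−19.48)²/19.48 + (21−24.07)²/24.07 + (6−5.55)²/5.55 + (11−14.52)²/14.52 + (21−17.93)²/17.93 = 2.4660
df = 2
p-value (upper-tail) = 0.29142
At α=0.05: p ≥ α → fail to reject H₀

reject H₀: no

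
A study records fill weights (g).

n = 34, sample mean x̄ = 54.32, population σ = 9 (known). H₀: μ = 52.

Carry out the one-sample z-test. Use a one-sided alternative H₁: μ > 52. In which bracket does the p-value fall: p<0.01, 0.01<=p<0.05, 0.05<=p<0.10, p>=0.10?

p-value bracket: 0.05<=p<0.10

SE = σ/√n = 9/√34 = 1.5435
z = (x̄−μ₀)/SE = (54.32−52)/1.5435 = 1.5031
p-value (one-sided, H₁ greater) = 0.06641
→ bracket: 0.05<=p<0.10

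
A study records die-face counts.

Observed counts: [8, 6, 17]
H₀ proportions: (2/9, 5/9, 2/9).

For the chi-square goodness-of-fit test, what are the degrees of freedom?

degrees of freedom = 2

df = k − 1 = 3 − 1 = 2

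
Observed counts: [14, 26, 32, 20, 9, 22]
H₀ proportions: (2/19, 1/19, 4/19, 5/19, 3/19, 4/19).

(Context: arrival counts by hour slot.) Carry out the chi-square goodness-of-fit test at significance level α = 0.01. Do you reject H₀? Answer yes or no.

reject H₀: yes

n = 123; E_i = n·p_i = [12.95, 6.47, 25.89, 32.37, 19.42, 25.89]
χ² = (14−12.95)²/12.95 + (26−6.47)²/6.47 + (32−25.89)²/25.89 + (20−32.37)²/32.37 + (9−19.42)²/19.42 + (22−25.89)²/25.89 = 71.3252
df = 5
p-value (upper-tail) = 0.00000
At α=0.01: p < α → reject H₀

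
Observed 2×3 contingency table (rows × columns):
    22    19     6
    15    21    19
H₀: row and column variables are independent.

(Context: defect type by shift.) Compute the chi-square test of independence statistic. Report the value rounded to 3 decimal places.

Row totals [47, 55], col totals [37, 40, 25], n=102
χ² = (22−17.05)²/17.05 + (19−18.43)²/18.43 + (6−11.52)²/11.52 + (15−19.95)²/19.95 + (21−21.57)²/21.57 + (19−13.48)²/13.48 = 7.6036
df = 2

test statistic = 7.604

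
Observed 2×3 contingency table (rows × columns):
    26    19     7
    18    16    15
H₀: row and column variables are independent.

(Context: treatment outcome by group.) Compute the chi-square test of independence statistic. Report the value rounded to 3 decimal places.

test statistic = 4.536

Row totals [52, 49], col totals [44, 35, 22], n=101
χ² = (26−22.65)²/22.65 + (19−18.02)²/18.02 + (7−11.33)²/11.33 + (18−21.35)²/21.35 + (16−16.98)²/16.98 + (15−10.67)²/10.67 = 4.5357
df = 2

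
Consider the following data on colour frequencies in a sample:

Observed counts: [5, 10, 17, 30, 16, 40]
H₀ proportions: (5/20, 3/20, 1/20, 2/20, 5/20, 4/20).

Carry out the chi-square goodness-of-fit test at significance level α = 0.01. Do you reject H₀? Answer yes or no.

n = 118; E_i = n·p_i = [29.50, 17.70, 5.90, 11.80, 29.50, 23.60]
χ² = (5−29.50)²/29.50 + (10−17.70)²/17.70 + (17−5.90)²/5.90 + (30−11.80)²/11.80 + (16−29.50)²/29.50 + (40−23.60)²/23.60 = 90.2260
df = 5
p-value (upper-tail) = 0.00000
At α=0.01: p < α → reject H₀

reject H₀: yes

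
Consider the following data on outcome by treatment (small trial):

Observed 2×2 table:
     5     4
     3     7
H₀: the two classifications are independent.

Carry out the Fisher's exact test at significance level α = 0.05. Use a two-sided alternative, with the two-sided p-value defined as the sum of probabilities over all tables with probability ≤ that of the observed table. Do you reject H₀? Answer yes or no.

Margins: r₁=9, r₂=10, c₁=8, c₂=11, n=19
p_obs = C(9,5)·C(10,3)/C(19,8); sum pmf over tables with pmf ≤ p_obs
p-value (two-sided) = 0.36985
At α=0.05: p ≥ α → fail to reject H₀

reject H₀: no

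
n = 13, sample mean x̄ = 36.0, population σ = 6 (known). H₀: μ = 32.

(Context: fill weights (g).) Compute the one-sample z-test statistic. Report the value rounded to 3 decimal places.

test statistic = 2.404

SE = σ/√n = 6/√13 = 1.6641
z = (x̄−μ₀)/SE = (36.0−32)/1.6641 = 2.4037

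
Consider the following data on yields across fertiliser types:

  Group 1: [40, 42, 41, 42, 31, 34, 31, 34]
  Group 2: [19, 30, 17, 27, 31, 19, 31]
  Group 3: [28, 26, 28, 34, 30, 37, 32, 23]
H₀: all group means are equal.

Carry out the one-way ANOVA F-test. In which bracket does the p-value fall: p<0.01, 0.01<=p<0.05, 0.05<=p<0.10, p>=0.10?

Group means [36.88, 24.86, 29.75], grand mean 30.739
SSB = Σnᵢ(x̄ᵢ−x̄)² = 551.203; SSW = ΣΣ(x−x̄ᵢ)² = 543.232
MSB = 551.203/2 = 275.6013; MSW = 543.232/20 = 27.1616
F = MSB/MSW = 10.1467
df = (2, 20)
p-value (upper-tail) = 0.00091
→ bracket: p<0.01

p-value bracket: p<0.01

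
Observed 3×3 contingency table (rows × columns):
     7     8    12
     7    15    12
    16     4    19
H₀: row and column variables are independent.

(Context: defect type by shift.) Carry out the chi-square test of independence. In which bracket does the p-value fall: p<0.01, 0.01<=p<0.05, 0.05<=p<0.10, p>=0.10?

p-value bracket: 0.01<=p<0.05

Row totals [27, 34, 39], col totals [30, 27, 43], n=100
χ² = (7−8.10)²/8.10 + (8−7.29)²/7.29 + (12−11.61)²/11.61 + (7−10.20)²/10.20 + (15−9.18)²/9.18 + (12−14.62)²/14.62 + (16−11.70)²/11.70 + (4−10.53)²/10.53 + (19−16.77)²/16.77 = 11.3212
df = 4
p-value (upper-tail) = 0.02318
→ bracket: 0.01<=p<0.05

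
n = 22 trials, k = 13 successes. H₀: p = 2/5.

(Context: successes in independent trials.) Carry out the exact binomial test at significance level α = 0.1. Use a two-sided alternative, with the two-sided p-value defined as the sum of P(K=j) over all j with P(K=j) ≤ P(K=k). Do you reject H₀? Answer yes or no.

Exact binomial: n=22, k=13, p₀=2/5=0.4000
P(X=j) = C(n,j)·p₀^j·(1−p₀)^(n−j); p = Σ P(X=j) over j with P(X=j) ≤ P(X=13)
p-value (two-sided) = 0.08169
At α=0.1: p < α → reject H₀

reject H₀: yes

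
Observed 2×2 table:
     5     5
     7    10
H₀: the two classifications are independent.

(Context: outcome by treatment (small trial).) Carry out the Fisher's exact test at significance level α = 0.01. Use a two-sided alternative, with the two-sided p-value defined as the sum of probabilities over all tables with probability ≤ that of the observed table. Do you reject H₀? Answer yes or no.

reject H₀: no

Margins: r₁=10, r₂=17, c₁=12, c₂=15, n=27
p_obs = C(10,5)·C(17,7)/C(27,12); sum pmf over tables with pmf ≤ p_obs
p-value (two-sided) = 0.70633
At α=0.01: p ≥ α → fail to reject H₀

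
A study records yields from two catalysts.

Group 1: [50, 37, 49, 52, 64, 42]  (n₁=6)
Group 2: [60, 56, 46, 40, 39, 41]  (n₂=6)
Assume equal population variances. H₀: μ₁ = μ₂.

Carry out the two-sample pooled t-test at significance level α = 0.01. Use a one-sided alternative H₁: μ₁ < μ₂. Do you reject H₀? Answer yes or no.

x̄₁=49.000, s₁=9.252, n₁=6
x̄₂=47.000, s₂=8.944, n₂=6
s_p² = [5·9.252² + 5·8.944²]/10 = 82.8000
SE = √(s_p²·(1/6+1/6)) = 5.2536
t = (49.000−47.000)/5.2536 = 0.3807
df = 10
p-value (one-sided, H₁ less) = 0.64430
At α=0.01: p ≥ α → fail to reject H₀

reject H₀: no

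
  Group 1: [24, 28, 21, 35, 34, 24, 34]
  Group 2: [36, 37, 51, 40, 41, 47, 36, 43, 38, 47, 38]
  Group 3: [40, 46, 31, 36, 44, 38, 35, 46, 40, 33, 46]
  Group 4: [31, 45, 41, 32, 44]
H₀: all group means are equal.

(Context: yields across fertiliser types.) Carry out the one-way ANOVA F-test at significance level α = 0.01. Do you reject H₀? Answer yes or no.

reject H₀: yes

Group means [28.57, 41.27, 39.55, 38.60], grand mean 37.706
SSB = Σnᵢ(x̄ᵢ−x̄)² = 765.235; SSW = ΣΣ(x−x̄ᵢ)² = 933.823
MSB = 765.235/3 = 255.0785; MSW = 933.823/30 = 31.1274
F = MSB/MSW = 8.1946
df = (3, 30)
p-value (upper-tail) = 0.00039
At α=0.01: p < α → reject H₀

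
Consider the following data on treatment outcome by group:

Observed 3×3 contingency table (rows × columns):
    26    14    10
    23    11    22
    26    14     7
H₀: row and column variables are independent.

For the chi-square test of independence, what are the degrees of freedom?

df = (r−1)(c−1) = (3−1)·(3−1) = 4

degrees of freedom = 4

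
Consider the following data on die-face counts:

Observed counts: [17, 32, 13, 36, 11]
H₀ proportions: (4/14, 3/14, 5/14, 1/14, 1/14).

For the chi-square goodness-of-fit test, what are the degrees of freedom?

degrees of freedom = 4

df = k − 1 = 5 − 1 = 4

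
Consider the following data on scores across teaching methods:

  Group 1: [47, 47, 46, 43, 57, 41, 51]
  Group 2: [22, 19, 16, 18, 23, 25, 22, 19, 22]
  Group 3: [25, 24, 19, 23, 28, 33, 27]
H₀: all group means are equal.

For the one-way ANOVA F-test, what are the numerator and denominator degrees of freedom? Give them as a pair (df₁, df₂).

degrees of freedom = [2, 20]

k = 3 groups, N = 23 total
df = (k−1, N−k) = (3−1, 23−3) = (2, 20)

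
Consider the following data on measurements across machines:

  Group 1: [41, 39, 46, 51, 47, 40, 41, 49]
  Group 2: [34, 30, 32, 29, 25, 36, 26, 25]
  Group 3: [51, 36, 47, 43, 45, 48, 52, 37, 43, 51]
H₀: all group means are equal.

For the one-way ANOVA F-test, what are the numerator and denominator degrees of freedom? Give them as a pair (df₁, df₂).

k = 3 groups, N = 26 total
df = (k−1, N−k) = (3−1, 26−3) = (2, 23)

degrees of freedom = [2, 23]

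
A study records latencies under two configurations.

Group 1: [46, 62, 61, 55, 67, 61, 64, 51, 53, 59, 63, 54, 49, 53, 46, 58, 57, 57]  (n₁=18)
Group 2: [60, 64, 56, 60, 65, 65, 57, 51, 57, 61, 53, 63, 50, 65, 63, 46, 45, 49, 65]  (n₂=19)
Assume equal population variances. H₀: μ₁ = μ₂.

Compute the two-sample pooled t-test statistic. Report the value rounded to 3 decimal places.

test statistic = -0.558

x̄₁=56.444, s₁=6.080, n₁=18
x̄₂=57.632, s₂=6.809, n₂=19
s_p² = [17·6.080² + 18·6.809²]/35 = 41.7962
SE = √(s_p²·(1/18+1/19)) = 2.1265
t = (56.444−57.632)/2.1265 = -0.5583
df = 35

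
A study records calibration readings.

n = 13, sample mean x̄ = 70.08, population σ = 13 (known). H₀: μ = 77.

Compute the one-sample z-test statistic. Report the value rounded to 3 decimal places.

SE = σ/√n = 13/√13 = 3.6056
z = (x̄−μ₀)/SE = (70.08−77)/3.6056 = -1.9193

test statistic = -1.919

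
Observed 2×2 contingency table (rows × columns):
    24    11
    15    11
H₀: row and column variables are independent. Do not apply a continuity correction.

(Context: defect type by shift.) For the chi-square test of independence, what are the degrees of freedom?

df = (r−1)(c−1) = (2−1)·(2−1) = 1

degrees of freedom = 1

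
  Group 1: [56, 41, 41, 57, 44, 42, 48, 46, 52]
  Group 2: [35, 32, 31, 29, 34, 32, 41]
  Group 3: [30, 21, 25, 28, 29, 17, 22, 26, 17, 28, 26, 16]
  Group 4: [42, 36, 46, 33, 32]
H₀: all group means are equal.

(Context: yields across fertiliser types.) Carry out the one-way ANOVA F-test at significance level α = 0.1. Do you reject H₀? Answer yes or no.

Group means [47.44, 33.43, 23.75, 37.80], grand mean 34.394
SSB = Σnᵢ(x̄ᵢ−x̄)² = 2956.892; SSW = ΣΣ(x−x̄ᵢ)² = 822.987
MSB = 2956.892/3 = 985.6308; MSW = 822.987/29 = 28.3788
F = MSB/MSW = 34.7312
df = (3, 29)
p-value (upper-tail) = 0.00000
At α=0.1: p < α → reject H₀

reject H₀: yes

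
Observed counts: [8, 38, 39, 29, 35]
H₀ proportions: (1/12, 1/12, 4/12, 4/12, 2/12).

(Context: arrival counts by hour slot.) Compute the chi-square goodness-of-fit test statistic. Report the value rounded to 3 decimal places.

n = 149; E_i = n·p_i = [12.42, 12.42, 49.67, 49.67, 24.83]
χ² = (8−12.42)²/12.42 + (38−12.42)²/12.42 + (39−49.67)²/49.67 + (29−49.67)²/49.67 + (35−24.83)²/24.83 = 69.3356
df = 4

test statistic = 69.336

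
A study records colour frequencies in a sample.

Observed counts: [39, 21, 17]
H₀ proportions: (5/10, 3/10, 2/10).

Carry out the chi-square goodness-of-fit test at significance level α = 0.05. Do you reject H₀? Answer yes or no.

reject H₀: no

n = 77; E_i = n·p_i = [38.50, 23.10, 15.40]
χ² = (39−38.50)²/38.50 + (21−23.10)²/23.10 + (17−15.40)²/15.40 = 0.3636
df = 2
p-value (upper-tail) = 0.83375
At α=0.05: p ≥ α → fail to reject H₀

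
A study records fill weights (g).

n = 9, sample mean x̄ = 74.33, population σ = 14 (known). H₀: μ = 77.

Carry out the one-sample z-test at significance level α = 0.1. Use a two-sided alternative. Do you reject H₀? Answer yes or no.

SE = σ/√n = 14/√9 = 4.6667
z = (x̄−μ₀)/SE = (74.33−77)/4.6667 = -0.5721
p-value (two-sided) = 0.56723
At α=0.1: p ≥ α → fail to reject H₀

reject H₀: no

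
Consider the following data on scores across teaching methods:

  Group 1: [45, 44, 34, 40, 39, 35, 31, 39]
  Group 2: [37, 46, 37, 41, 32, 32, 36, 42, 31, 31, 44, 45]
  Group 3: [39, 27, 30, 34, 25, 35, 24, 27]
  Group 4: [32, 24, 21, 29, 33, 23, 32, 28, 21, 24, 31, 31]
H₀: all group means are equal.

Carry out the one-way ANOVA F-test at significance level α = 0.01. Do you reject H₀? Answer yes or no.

Group means [38.38, 37.83, 30.12, 27.42], grand mean 33.275
SSB = Σnᵢ(x̄ᵢ−x̄)² = 948.642; SSW = ΣΣ(x−x̄ᵢ)² = 941.333
MSB = 948.642/3 = 316.2139; MSW = 941.333/36 = 26.1481
F = MSB/MSW = 12.0932
df = (3, 36)
p-value (upper-tail) = 0.00001
At α=0.01: p < α → reject H₀

reject H₀: yes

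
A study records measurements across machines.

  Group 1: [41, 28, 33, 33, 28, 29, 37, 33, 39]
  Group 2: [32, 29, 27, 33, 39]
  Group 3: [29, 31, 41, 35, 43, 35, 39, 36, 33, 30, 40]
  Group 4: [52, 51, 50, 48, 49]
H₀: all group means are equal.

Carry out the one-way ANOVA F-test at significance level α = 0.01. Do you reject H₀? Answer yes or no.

Group means [33.44, 32.00, 35.64, 50.00], grand mean 36.767
SSB = Σnᵢ(x̄ᵢ−x̄)² = 1102.599; SSW = ΣΣ(x−x̄ᵢ)² = 492.768
MSB = 1102.599/3 = 367.5330; MSW = 492.768/26 = 18.9526
F = MSB/MSW = 19.3922
df = (3, 26)
p-value (upper-tail) = 0.00000
At α=0.01: p < α → reject H₀

reject H₀: yes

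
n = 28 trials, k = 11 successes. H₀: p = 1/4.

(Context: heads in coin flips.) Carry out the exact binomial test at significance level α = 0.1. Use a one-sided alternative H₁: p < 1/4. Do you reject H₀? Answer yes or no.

reject H₀: no

Exact binomial: n=28, k=11, p₀=1/4=0.2500
P(X≤11) from Σ C(n,i)·p₀^i·(1−p₀)^(n−i)
p-value (one-sided, H₁ less) = 0.97059
At α=0.1: p ≥ α → fail to reject H₀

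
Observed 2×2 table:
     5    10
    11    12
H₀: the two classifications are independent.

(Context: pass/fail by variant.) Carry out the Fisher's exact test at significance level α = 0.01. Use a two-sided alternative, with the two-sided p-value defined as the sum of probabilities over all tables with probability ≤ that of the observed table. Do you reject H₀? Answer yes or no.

Margins: r₁=15, r₂=23, c₁=16, c₂=22, n=38
p_obs = C(15,5)·C(23,11)/C(38,16); sum pmf over tables with pmf ≤ p_obs
p-value (two-sided) = 0.50608
At α=0.01: p ≥ α → fail to reject H₀

reject H₀: no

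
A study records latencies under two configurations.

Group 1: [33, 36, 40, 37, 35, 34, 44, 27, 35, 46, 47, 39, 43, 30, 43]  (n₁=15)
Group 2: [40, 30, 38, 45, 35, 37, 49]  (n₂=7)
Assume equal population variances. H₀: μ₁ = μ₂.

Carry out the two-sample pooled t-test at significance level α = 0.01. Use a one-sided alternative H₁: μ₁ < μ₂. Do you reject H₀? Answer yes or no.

reject H₀: no

x̄₁=37.933, s₁=5.885, n₁=15
x̄₂=39.143, s₂=6.309, n₂=7
s_p² = [14·5.885² + 6·6.309²]/20 = 36.1895
SE = √(s_p²·(1/15+1/7)) = 2.7536
t = (37.933−39.143)/2.7536 = -0.4392
df = 20
p-value (one-sided, H₁ less) = 0.33260
At α=0.01: p ≥ α → fail to reject H₀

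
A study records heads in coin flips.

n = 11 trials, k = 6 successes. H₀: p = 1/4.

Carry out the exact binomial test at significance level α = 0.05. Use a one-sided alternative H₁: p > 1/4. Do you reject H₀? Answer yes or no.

Exact binomial: n=11, k=6, p₀=1/4=0.2500
P(X≥6) from Σ C(n,i)·p₀^i·(1−p₀)^(n−i)
p-value (one-sided, H₁ greater) = 0.03433
At α=0.05: p < α → reject H₀

reject H₀: yes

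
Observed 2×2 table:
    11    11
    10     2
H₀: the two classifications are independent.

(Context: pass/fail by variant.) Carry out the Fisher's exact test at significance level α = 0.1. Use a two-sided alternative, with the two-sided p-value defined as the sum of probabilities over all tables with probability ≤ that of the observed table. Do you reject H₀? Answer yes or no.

reject H₀: yes

Margins: r₁=22, r₂=12, c₁=21, c₂=13, n=34
p_obs = C(22,11)·C(12,10)/C(34,21); sum pmf over tables with pmf ≤ p_obs
p-value (two-sided) = 0.07496
At α=0.1: p < α → reject H₀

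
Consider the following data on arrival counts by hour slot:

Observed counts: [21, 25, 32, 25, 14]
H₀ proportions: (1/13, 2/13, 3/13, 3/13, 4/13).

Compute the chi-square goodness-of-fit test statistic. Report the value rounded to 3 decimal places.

test statistic = 33.241

n = 117; E_i = n·p_i = [9.00, 18.00, 27.00, 27.00, 36.00]
χ² = (21−9.00)²/9.00 + (25−18.00)²/18.00 + (32−27.00)²/27.00 + (25−27.00)²/27.00 + (14−36.00)²/36.00 = 33.2407
df = 4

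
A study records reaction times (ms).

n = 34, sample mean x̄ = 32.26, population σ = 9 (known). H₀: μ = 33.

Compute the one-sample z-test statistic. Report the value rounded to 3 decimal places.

SE = σ/√n = 9/√34 = 1.5435
z = (x̄−μ₀)/SE = (32.26−33)/1.5435 = -0.4794

test statistic = -0.479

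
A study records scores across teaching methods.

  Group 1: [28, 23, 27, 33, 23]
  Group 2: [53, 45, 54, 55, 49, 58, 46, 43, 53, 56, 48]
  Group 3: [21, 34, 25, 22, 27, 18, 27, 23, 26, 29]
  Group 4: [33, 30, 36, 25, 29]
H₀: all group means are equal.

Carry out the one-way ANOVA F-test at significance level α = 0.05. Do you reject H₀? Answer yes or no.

Group means [26.80, 50.91, 25.20, 30.60], grand mean 35.452
SSB = Σnᵢ(x̄ᵢ−x̄)² = 4171.168; SSW = ΣΣ(x−x̄ᵢ)² = 566.509
MSB = 4171.168/3 = 1390.3894; MSW = 566.509/27 = 20.9818
F = MSB/MSW = 66.2664
df = (3, 27)
p-value (upper-tail) = 0.00000
At α=0.05: p < α → reject H₀

reject H₀: yes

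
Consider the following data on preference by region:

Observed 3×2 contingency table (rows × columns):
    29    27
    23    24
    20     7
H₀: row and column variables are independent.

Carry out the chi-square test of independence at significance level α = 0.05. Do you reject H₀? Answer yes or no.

reject H₀: no

Row totals [56, 47, 27], col totals [72, 58], n=130
χ² = (29−31.02)²/31.02 + (27−24.98)²/24.98 + (23−26.03)²/26.03 + (24−20.97)²/20.97 + (20−14.95)²/14.95 + (7−12.05)²/12.05 = 4.9011
df = 2
p-value (upper-tail) = 0.08625
At α=0.05: p ≥ α → fail to reject H₀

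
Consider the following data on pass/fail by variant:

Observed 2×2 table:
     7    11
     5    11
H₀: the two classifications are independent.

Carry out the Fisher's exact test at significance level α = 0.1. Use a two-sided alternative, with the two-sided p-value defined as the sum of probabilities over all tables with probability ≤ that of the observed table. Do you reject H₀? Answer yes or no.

Margins: r₁=18, r₂=16, c₁=12, c₂=22, n=34
p_obs = C(18,7)·C(16,5)/C(34,12); sum pmf over tables with pmf ≤ p_obs
p-value (two-sided) = 0.72890
At α=0.1: p ≥ α → fail to reject H₀

reject H₀: no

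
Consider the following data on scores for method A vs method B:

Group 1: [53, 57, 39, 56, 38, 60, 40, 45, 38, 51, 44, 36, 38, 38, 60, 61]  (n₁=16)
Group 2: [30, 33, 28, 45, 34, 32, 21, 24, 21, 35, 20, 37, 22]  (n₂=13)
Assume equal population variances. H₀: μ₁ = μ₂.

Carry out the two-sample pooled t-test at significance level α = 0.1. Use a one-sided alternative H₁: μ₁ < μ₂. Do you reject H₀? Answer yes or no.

reject H₀: no

x̄₁=47.125, s₁=9.444, n₁=16
x̄₂=29.385, s₂=7.578, n₂=13
s_p² = [15·9.444² + 12·7.578²]/27 = 75.0677
SE = √(s_p²·(1/16+1/13)) = 3.2351
t = (47.125−29.385)/3.2351 = 5.4836
df = 27
p-value (one-sided, H₁ less) = 1.00000
At α=0.1: p ≥ α → fail to reject H₀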